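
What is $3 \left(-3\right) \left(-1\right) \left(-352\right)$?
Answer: $-3168$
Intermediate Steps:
$3 \left(-3\right) \left(-1\right) \left(-352\right) = \left(-9\right) \left(-1\right) \left(-352\right) = 9 \left(-352\right) = -3168$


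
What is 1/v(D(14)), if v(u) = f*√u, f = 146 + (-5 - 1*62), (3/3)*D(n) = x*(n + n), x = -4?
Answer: -I*√7/2212 ≈ -0.0011961*I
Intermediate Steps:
D(n) = -8*n (D(n) = -4*(n + n) = -8*n)
f = 79 (f = 146 + (-5 - 62) = 146 - 67 = 79)
v(u) = 79*√u
1/v(D(14)) = 1/(79*√(-8*14)) = 1/(79*√(-112)) = 1/(79*(4*I*√7)) = 1/(316*I*√7) = -I*√7/2212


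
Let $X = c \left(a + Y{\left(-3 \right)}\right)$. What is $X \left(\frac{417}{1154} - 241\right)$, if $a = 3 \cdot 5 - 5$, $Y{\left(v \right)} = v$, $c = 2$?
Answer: $- \frac{1943879}{577} \approx -3368.9$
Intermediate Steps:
$a = 10$ ($a = 15 - 5 = 10$)
$X = 14$ ($X = 2 \left(10 - 3\right) = 2 \cdot 7 = 14$)
$X \left(\frac{417}{1154} - 241\right) = 14 \left(\frac{417}{1154} - 241\right) = 14 \left(- \frac{277697}{1154}\right) = - \frac{1943879}{577}$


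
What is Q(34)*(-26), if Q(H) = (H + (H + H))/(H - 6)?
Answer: -663/7 ≈ -94.714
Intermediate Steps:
Q(H) = 3*H/(-6 + H) (Q(H) = (H + 2*H)/(-6 + H) = (3*H)/(-6 + H) = 3*H/(-6 + H))
Q(34)*(-26) = (3*34/(-6 + 34))*(-26) = (3*34/28)*(-26) = (3*34*(1/28))*(-26) = (51/14)*(-26) = -663/7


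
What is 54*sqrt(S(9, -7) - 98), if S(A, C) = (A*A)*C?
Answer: 54*I*sqrt(665) ≈ 1392.5*I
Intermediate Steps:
S(A, C) = C*A**2 (S(A, C) = A**2*C = C*A**2)
54*sqrt(S(9, -7) - 98) = 54*sqrt(-7*9**2 - 98) = 54*sqrt(-7*81 - 98) = 54*sqrt(-567 - 98) = 54*sqrt(-665) = 54*(I*sqrt(665)) = 54*I*sqrt(665)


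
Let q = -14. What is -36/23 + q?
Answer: -358/23 ≈ -15.565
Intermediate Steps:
-36/23 + q = -36/23 - 14 = -358/23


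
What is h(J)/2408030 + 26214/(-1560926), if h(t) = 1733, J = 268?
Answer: -30209506831/1879378317890 ≈ -0.016074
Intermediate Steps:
h(J)/2408030 + 26214/(-1560926) = 1733/2408030 + 26214/(-1560926) = 1733*(1/2408030) + 26214*(-1/1560926) = 1733/2408030 - 13107/780463 = -30209506831/1879378317890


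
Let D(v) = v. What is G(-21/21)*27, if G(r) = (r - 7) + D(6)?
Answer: -54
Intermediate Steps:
G(r) = -1 + r (G(r) = (r - 7) + 6 = (-7 + r) + 6 = -1 + r)
G(-21/21)*27 = (-1 - 21/21)*27 = (-1 - 21*1/21)*27 = (-1 - 1)*27 = -2*27 = -54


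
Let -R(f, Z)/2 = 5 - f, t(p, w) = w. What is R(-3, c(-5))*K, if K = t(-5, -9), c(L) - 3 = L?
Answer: 144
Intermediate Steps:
c(L) = 3 + L
R(f, Z) = -10 + 2*f (R(f, Z) = -2*(5 - f) = -10 + 2*f)
K = -9
R(-3, c(-5))*K = (-10 + 2*(-3))*(-9) = (-10 - 6)*(-9) = -16*(-9) = 144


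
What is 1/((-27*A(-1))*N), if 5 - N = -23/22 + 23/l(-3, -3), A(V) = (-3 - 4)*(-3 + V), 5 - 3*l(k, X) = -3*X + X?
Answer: -11/624078 ≈ -1.7626e-5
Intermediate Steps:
l(k, X) = 5/3 + 2*X/3 (l(k, X) = 5/3 - (-3*X + X)/3 = 5/3 - (-2)*X/3 = 5/3 + 2*X/3)
A(V) = 21 - 7*V (A(V) = -7*(-3 + V) = 21 - 7*V)
N = 1651/22 (N = 5 - (-23/22 + 23/(5/3 + (⅔)*(-3))) = 5 - (-23*1/22 + 23/(5/3 - 2)) = 5 - (-23/22 + 23/(-⅓)) = 5 - (-23/22 + 23*(-3)) = 5 - (-23/22 - 69) = 5 - 1*(-1541/22) = 5 + 1541/22 = 1651/22 ≈ 75.045)
1/((-27*A(-1))*N) = 1/(-27*(21 - 7*(-1))*(1651/22)) = 1/(-27*(21 + 7)*(1651/22)) = 1/(-27*28*(1651/22)) = 1/(-756*1651/22) = 1/(-624078/11) = -11/624078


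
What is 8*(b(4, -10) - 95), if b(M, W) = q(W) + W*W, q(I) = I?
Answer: -40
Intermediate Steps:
b(M, W) = W + W² (b(M, W) = W + W*W = W + W²)
8*(b(4, -10) - 95) = 8*(-10*(1 - 10) - 95) = 8*(-10*(-9) - 95) = 8*(90 - 95) = 8*(-5) = -40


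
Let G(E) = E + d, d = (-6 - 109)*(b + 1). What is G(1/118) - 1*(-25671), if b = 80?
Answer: 1930009/118 ≈ 16356.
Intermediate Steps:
d = -9315 (d = (-6 - 109)*(80 + 1) = -115*81 = -9315)
G(E) = -9315 + E (G(E) = E - 9315 = -9315 + E)
G(1/118) - 1*(-25671) = (-9315 + 1/118) - 1*(-25671) = (-9315 + 1/118) + 25671 = -1099169/118 + 25671 = 1930009/118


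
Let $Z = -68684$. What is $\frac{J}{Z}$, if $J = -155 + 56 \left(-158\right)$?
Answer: $\frac{9003}{68684} \approx 0.13108$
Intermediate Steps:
$J = -9003$ ($J = -155 - 8848 = -9003$)
$\frac{J}{Z} = - \frac{9003}{-68684} = \left(-9003\right) \left(- \frac{1}{68684}\right) = \frac{9003}{68684}$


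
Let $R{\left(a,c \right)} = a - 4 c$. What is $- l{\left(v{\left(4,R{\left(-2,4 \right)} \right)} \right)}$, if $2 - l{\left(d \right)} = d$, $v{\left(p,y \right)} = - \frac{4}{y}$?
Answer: $- \frac{16}{9} \approx -1.7778$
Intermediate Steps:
$l{\left(d \right)} = 2 - d$
$- l{\left(v{\left(4,R{\left(-2,4 \right)} \right)} \right)} = - (2 - - \frac{4}{-2 - 16}) = - (2 - - \frac{4}{-18}) = - (2 - \left(-4\right) \left(- \frac{1}{18}\right)) = - (2 - \frac{2}{9}) = \left(-1\right) \frac{16}{9} = - \frac{16}{9}$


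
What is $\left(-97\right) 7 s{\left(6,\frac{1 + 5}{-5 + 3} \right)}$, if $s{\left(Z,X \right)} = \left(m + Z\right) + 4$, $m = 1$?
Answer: $-7469$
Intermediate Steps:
$s{\left(Z,X \right)} = 5 + Z$ ($s{\left(Z,X \right)} = \left(1 + Z\right) + 4 = 5 + Z$)
$\left(-97\right) 7 s{\left(6,\frac{1 + 5}{-5 + 3} \right)} = \left(-97\right) 7 \left(5 + 6\right) = \left(-679\right) 11 = -7469$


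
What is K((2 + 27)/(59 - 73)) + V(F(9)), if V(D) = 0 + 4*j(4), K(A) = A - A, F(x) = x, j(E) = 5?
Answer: 20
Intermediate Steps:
K(A) = 0
V(D) = 20 (V(D) = 0 + 4*5 = 0 + 20 = 20)
K((2 + 27)/(59 - 73)) + V(F(9)) = 0 + 20 = 20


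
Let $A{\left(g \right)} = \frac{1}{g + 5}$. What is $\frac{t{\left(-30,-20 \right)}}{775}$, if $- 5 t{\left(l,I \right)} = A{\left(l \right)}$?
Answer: $\frac{1}{96875} \approx 1.0323 \cdot 10^{-5}$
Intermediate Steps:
$A{\left(g \right)} = \frac{1}{5 + g}$
$t{\left(l,I \right)} = - \frac{1}{5 \left(5 + l\right)}$
$\frac{t{\left(-30,-20 \right)}}{775} = \frac{\left(-1\right) \frac{1}{25 + 5 \left(-30\right)}}{775} = - \frac{1}{25 - 150} \cdot \frac{1}{775} = - \frac{1}{-125} \cdot \frac{1}{775} = \left(-1\right) \left(- \frac{1}{125}\right) \frac{1}{775} = \frac{1}{125} \cdot \frac{1}{775} = \frac{1}{96875}$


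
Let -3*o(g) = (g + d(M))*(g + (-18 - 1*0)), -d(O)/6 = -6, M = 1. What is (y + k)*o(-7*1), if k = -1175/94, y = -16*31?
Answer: -245775/2 ≈ -1.2289e+5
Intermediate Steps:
d(O) = 36 (d(O) = -6*(-6) = 36)
y = -496
k = -25/2 (k = -1175*1/94 = -25/2 ≈ -12.500)
o(g) = -(-18 + g)*(36 + g)/3 (o(g) = -(g + 36)*(g + (-18 - 1*0))/3 = -(36 + g)*(g + (-18 + 0))/3 = -(36 + g)*(g - 18)/3 = -(36 + g)*(-18 + g)/3 = -(-18 + g)*(36 + g)/3)
(y + k)*o(-7*1) = (-496 - 25/2)*(216 - (-42) - (-7*1)²/3) = -1017*(216 - 6*(-7) - ⅓*(-7)²)/2 = -1017*(216 + 42 - ⅓*49)/2 = -1017*(216 + 42 - 49/3)/2 = -1017/2*725/3 = -245775/2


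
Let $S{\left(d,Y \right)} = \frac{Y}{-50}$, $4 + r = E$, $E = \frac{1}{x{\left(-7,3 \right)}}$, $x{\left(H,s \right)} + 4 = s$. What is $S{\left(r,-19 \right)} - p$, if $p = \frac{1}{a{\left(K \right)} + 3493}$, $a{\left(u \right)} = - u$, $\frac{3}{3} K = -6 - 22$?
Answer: $\frac{66849}{176050} \approx 0.37972$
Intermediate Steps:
$K = -28$ ($K = -6 - 22 = -28$)
$x{\left(H,s \right)} = -4 + s$
$E = -1$ ($E = \frac{1}{-4 + 3} = \frac{1}{-1} = -1$)
$r = -5$ ($r = -4 - 1 = -5$)
$S{\left(d,Y \right)} = - \frac{Y}{50}$ ($S{\left(d,Y \right)} = Y \left(- \frac{1}{50}\right) = - \frac{Y}{50}$)
$p = \frac{1}{3521}$ ($p = \frac{1}{\left(-1\right) \left(-28\right) + 3493} = \frac{1}{28 + 3493} = \frac{1}{3521} \approx 0.00028401$)
$S{\left(r,-19 \right)} - p = \left(- \frac{1}{50}\right) \left(-19\right) - \frac{1}{3521} = \frac{19}{50} - \frac{1}{3521} = \frac{66849}{176050}$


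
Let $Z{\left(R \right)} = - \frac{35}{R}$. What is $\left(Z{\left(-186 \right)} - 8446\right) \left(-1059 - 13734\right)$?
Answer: $\frac{7746211451}{62} \approx 1.2494 \cdot 10^{8}$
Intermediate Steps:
$\left(Z{\left(-186 \right)} - 8446\right) \left(-1059 - 13734\right) = \left(- \frac{35}{-186} - 8446\right) \left(-1059 - 13734\right) = \left(\left(-35\right) \left(- \frac{1}{186}\right) - 8446\right) \left(-14793\right) = \left(\frac{35}{186} - 8446\right) \left(-14793\right) = \left(- \frac{1570921}{186}\right) \left(-14793\right) = \frac{7746211451}{62}$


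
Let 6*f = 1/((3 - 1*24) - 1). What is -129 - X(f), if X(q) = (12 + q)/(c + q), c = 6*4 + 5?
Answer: -495266/3827 ≈ -129.41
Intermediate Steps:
f = -1/132 (f = 1/(6*((3 - 1*24) - 1)) = 1/(6*((3 - 24) - 1)) = 1/(6*(-21 - 1)) = (1/6)/(-22) = (1/6)*(-1/22) = -1/132 ≈ -0.0075758)
c = 29 (c = 24 + 5 = 29)
X(q) = (12 + q)/(29 + q)
-129 - X(f) = -129 - (12 - 1/132)/(29 - 1/132) = -129 - 1583/(3827/132*132) = -129 - 132*1583/(3827*132) = -129 - 1*1583/3827 = -129 - 1583/3827 = -495266/3827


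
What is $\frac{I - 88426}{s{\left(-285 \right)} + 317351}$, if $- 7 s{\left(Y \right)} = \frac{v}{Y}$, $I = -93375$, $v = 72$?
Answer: $- \frac{120897665}{211038439} \approx -0.57287$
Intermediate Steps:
$s{\left(Y \right)} = - \frac{72}{7 Y}$ ($s{\left(Y \right)} = - \frac{72 \frac{1}{Y}}{7} = - \frac{72}{7 Y}$)
$\frac{I - 88426}{s{\left(-285 \right)} + 317351} = \frac{-93375 - 88426}{- \frac{72}{7 \left(-285\right)} + 317351} = - \frac{181801}{\left(- \frac{72}{7}\right) \left(- \frac{1}{285}\right) + 317351} = - \frac{181801}{\frac{24}{665} + 317351} = - \frac{181801}{\frac{211038439}{665}} = \left(-181801\right) \frac{665}{211038439} = - \frac{120897665}{211038439}$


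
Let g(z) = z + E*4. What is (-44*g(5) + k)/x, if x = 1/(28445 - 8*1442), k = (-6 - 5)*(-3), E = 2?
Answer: -9113951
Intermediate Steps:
g(z) = 8 + z (g(z) = z + 2*4 = z + 8 = 8 + z)
k = 33 (k = -11*(-3) = 33)
x = 1/16909 (x = 1/(28445 - 11536) = 1/16909 ≈ 5.9140e-5)
(-44*g(5) + k)/x = (-44*(8 + 5) + 33)/(1/16909) = (-44*13 + 33)*16909 = (-572 + 33)*16909 = -539*16909 = -9113951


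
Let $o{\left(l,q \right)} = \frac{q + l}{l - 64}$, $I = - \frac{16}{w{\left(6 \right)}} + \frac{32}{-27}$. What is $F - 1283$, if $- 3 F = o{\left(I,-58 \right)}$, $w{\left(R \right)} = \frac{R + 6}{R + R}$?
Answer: $- \frac{4219519}{3288} \approx -1283.3$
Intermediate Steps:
$w{\left(R \right)} = \frac{6 + R}{2 R}$
$I = - \frac{464}{27}$ ($I = - \frac{16}{\frac{1}{2} \cdot \frac{1}{6} \left(6 + 6\right)} + \frac{32}{-27} = - \frac{16}{\frac{1}{2} \cdot \frac{1}{6} \cdot 12} + 32 \left(- \frac{1}{27}\right) = - \frac{16}{1} - \frac{32}{27} = \left(-16\right) 1 - \frac{32}{27} = -16 - \frac{32}{27} = - \frac{464}{27} \approx -17.185$)
$o{\left(l,q \right)} = \frac{l + q}{-64 + l}$
$F = - \frac{1015}{3288}$ ($F = - \frac{\frac{1}{-64 - \frac{464}{27}} \left(- \frac{464}{27} - 58\right)}{3} = - \frac{\frac{1}{- \frac{2192}{27}} \left(- \frac{2030}{27}\right)}{3} = - \frac{\left(- \frac{27}{2192}\right) \left(- \frac{2030}{27}\right)}{3} = \left(- \frac{1}{3}\right) \frac{1015}{1096} = - \frac{1015}{3288} \approx -0.3087$)
$F - 1283 = - \frac{1015}{3288} - 1283 = - \frac{4219519}{3288}$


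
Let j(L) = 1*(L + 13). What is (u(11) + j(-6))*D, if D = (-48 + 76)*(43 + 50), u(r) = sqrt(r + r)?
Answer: 18228 + 2604*sqrt(22) ≈ 30442.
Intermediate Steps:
j(L) = 13 + L (j(L) = 1*(13 + L) = 13 + L)
u(r) = sqrt(2)*sqrt(r) (u(r) = sqrt(2*r) = sqrt(2)*sqrt(r))
D = 2604 (D = 28*93 = 2604)
(u(11) + j(-6))*D = (sqrt(2)*sqrt(11) + (13 - 6))*2604 = (sqrt(22) + 7)*2604 = (7 + sqrt(22))*2604 = 18228 + 2604*sqrt(22)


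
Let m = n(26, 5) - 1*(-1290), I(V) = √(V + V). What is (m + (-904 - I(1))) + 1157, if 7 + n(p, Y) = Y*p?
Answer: 1666 - √2 ≈ 1664.6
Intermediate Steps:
I(V) = √2*√V (I(V) = √(2*V) = √2*√V)
n(p, Y) = -7 + Y*p
m = 1413 (m = (-7 + 5*26) - 1*(-1290) = (-7 + 130) + 1290 = 123 + 1290 = 1413)
(m + (-904 - I(1))) + 1157 = (1413 + (-904 - √2*√1)) + 1157 = (1413 + (-904 - √2)) + 1157 = (509 - √2) + 1157 = 1666 - √2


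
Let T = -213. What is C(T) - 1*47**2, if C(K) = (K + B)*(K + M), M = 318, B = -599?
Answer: -87469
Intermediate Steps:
C(K) = (-599 + K)*(318 + K) (C(K) = (K - 599)*(K + 318) = (-599 + K)*(318 + K))
C(T) - 1*47**2 = (-190482 + (-213)**2 - 281*(-213)) - 1*47**2 = (-190482 + 45369 + 59853) - 1*2209 = -85260 - 2209 = -87469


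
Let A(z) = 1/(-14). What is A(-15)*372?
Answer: -186/7 ≈ -26.571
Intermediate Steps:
A(z) = -1/14
A(-15)*372 = -1/14*372 = -186/7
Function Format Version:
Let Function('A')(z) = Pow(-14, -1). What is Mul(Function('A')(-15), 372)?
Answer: Rational(-186, 7) ≈ -26.571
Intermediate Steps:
Function('A')(z) = Rational(-1, 14)
Mul(Function('A')(-15), 372) = Mul(Rational(-1, 14), 372) = Rational(-186, 7)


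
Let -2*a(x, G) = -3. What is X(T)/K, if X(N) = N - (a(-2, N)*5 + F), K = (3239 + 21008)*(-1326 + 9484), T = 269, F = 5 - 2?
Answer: 517/395614052 ≈ 1.3068e-6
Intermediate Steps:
F = 3
a(x, G) = 3/2 (a(x, G) = -½*(-3) = 3/2)
K = 197807026 (K = 24247*8158 = 197807026)
X(N) = -21/2 + N (X(N) = N - ((3/2)*5 + 3) = N - (15/2 + 3) = N - 1*21/2 = N - 21/2 = -21/2 + N)
X(T)/K = (-21/2 + 269)/197807026 = (517/2)*(1/197807026) = 517/395614052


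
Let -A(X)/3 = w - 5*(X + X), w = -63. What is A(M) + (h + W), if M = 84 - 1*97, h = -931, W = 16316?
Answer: 15184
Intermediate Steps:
M = -13 (M = 84 - 97 = -13)
A(X) = 189 + 30*X (A(X) = -3*(-63 - 5*(X + X)) = -3*(-63 - 10*X) = 189 + 30*X)
A(M) + (h + W) = (189 + 30*(-13)) + (-931 + 16316) = (189 - 390) + 15385 = -201 + 15385 = 15184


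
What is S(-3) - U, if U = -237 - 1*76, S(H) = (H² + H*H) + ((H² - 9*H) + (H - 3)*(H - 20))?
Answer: 505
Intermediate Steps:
S(H) = -9*H + 3*H² + (-20 + H)*(-3 + H) (S(H) = (H² + H²) + ((H² - 9*H) + (-3 + H)*(-20 + H)) = 2*H² + ((H² - 9*H) + (-20 + H)*(-3 + H)) = 2*H² + (H² - 9*H + (-20 + H)*(-3 + H)) = -9*H + 3*H² + (-20 + H)*(-3 + H))
U = -313 (U = -237 - 76 = -313)
S(-3) - U = (60 - 32*(-3) + 4*(-3)²) - 1*(-313) = (60 + 96 + 4*9) + 313 = (60 + 96 + 36) + 313 = 192 + 313 = 505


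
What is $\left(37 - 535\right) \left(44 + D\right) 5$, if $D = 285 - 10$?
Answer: $-794310$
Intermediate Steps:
$D = 275$ ($D = 285 - 10 = 275$)
$\left(37 - 535\right) \left(44 + D\right) 5 = \left(37 - 535\right) \left(44 + 275\right) 5 = \left(-498\right) 319 \cdot 5 = \left(-158862\right) 5 = -794310$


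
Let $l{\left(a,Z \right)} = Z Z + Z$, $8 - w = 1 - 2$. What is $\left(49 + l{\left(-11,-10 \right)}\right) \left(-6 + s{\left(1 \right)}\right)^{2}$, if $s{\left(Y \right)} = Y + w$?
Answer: $2224$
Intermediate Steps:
$w = 9$ ($w = 8 - \left(1 - 2\right) = 8 - -1 = 8 + 1 = 9$)
$s{\left(Y \right)} = 9 + Y$ ($s{\left(Y \right)} = Y + 9 = 9 + Y$)
$l{\left(a,Z \right)} = Z + Z^{2}$ ($l{\left(a,Z \right)} = Z^{2} + Z = Z + Z^{2}$)
$\left(49 + l{\left(-11,-10 \right)}\right) \left(-6 + s{\left(1 \right)}\right)^{2} = \left(49 - 10 \left(1 - 10\right)\right) \left(-6 + \left(9 + 1\right)\right)^{2} = \left(49 - -90\right) \left(-6 + 10\right)^{2} = \left(49 + 90\right) 4^{2} = 139 \cdot 16 = 2224$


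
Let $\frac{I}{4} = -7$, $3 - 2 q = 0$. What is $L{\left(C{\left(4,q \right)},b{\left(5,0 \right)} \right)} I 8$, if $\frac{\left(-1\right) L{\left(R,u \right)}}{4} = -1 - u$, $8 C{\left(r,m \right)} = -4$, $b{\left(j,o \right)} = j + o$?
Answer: $-5376$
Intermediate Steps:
$q = \frac{3}{2}$ ($q = \frac{3}{2} - 0 = \frac{3}{2} + 0 = \frac{3}{2} \approx 1.5$)
$C{\left(r,m \right)} = - \frac{1}{2}$ ($C{\left(r,m \right)} = \frac{1}{8} \left(-4\right) = - \frac{1}{2}$)
$I = -28$ ($I = 4 \left(-7\right) = -28$)
$L{\left(R,u \right)} = 4 + 4 u$ ($L{\left(R,u \right)} = - 4 \left(-1 - u\right) = 4 + 4 u$)
$L{\left(C{\left(4,q \right)},b{\left(5,0 \right)} \right)} I 8 = \left(4 + 4 \left(5 + 0\right)\right) \left(-28\right) 8 = \left(4 + 4 \cdot 5\right) \left(-28\right) 8 = \left(4 + 20\right) \left(-28\right) 8 = 24 \left(-28\right) 8 = \left(-672\right) 8 = -5376$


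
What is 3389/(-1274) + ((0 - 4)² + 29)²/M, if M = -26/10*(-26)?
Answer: 226034/8281 ≈ 27.296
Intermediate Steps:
M = 338/5 (M = -26*⅒*(-26) = -13/5*(-26) = 338/5 ≈ 67.600)
3389/(-1274) + ((0 - 4)² + 29)²/M = 3389/(-1274) + ((0 - 4)² + 29)²/(338/5) = 3389*(-1/1274) + ((-4)² + 29)²*(5/338) = -3389/1274 + (16 + 29)²*(5/338) = -3389/1274 + 45²*(5/338) = -3389/1274 + 2025*(5/338) = -3389/1274 + 10125/338 = 226034/8281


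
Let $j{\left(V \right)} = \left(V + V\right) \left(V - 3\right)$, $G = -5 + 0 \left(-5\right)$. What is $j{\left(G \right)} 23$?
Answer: $1840$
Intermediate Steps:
$G = -5$ ($G = -5 + 0 = -5$)
$j{\left(V \right)} = 2 V \left(-3 + V\right)$
$j{\left(G \right)} 23 = 2 \left(-5\right) \left(-3 - 5\right) 23 = 2 \left(-5\right) \left(-8\right) 23 = 80 \cdot 23 = 1840$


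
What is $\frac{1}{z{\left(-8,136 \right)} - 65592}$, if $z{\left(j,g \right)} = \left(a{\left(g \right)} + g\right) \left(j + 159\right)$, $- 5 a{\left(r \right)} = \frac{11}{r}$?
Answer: $- \frac{680}{30639741} \approx -2.2193 \cdot 10^{-5}$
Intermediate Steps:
$a{\left(r \right)} = - \frac{11}{5 r}$ ($a{\left(r \right)} = - \frac{11 \frac{1}{r}}{5} = - \frac{11}{5 r}$)
$z{\left(j,g \right)} = \left(159 + j\right) \left(g - \frac{11}{5 g}\right)$ ($z{\left(j,g \right)} = \left(- \frac{11}{5 g} + g\right) \left(j + 159\right) = \left(g - \frac{11}{5 g}\right) \left(159 + j\right) = \left(159 + j\right) \left(g - \frac{11}{5 g}\right)$)
$\frac{1}{z{\left(-8,136 \right)} - 65592} = \frac{1}{\frac{-1749 - -88 + 5 \cdot 136^{2} \left(159 - 8\right)}{5 \cdot 136} - 65592} = \frac{1}{\frac{1}{5} \cdot \frac{1}{136} \left(-1749 + 88 + 5 \cdot 18496 \cdot 151\right) - 65592} = \frac{1}{\frac{1}{5} \cdot \frac{1}{136} \left(-1749 + 88 + 13964480\right) - 65592} = \frac{1}{\frac{1}{5} \cdot \frac{1}{136} \cdot 13962819 - 65592} = \frac{1}{\frac{13962819}{680} - 65592} = \frac{1}{- \frac{30639741}{680}} = - \frac{680}{30639741}$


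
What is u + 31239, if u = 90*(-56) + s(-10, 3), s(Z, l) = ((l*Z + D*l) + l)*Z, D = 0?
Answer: 26469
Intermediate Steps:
s(Z, l) = Z*(l + Z*l) (s(Z, l) = ((l*Z + 0*l) + l)*Z = ((Z*l + 0) + l)*Z = (Z*l + l)*Z = (l + Z*l)*Z = Z*(l + Z*l))
u = -4770 (u = 90*(-56) - 10*3*(1 - 10) = -5040 - 10*3*(-9) = -5040 + 270 = -4770)
u + 31239 = -4770 + 31239 = 26469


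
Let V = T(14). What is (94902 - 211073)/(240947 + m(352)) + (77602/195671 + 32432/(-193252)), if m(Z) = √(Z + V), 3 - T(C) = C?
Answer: -19865207289217327601/78403504349865643252 + 116171*√341/58055456468 ≈ -0.25333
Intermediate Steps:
T(C) = 3 - C
V = -11 (V = 3 - 1*14 = 3 - 14 = -11)
m(Z) = √(-11 + Z) (m(Z) = √(Z - 11) = √(-11 + Z))
(94902 - 211073)/(240947 + m(352)) + (77602/195671 + 32432/(-193252)) = (94902 - 211073)/(240947 + √(-11 + 352)) + (77602/195671 + 32432/(-193252)) = -116171/(240947 + √341) + (77602*(1/195671) + 32432*(-1/193252)) = -116171/(240947 + √341) + (11086/27953 - 8108/48313) = -116171/(240947 + √341) + 308954994/1350493289 = 308954994/1350493289 - 116171/(240947 + √341)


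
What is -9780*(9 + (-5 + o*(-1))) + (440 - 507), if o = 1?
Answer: -29407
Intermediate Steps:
-9780*(9 + (-5 + o*(-1))) + (440 - 507) = -9780*(9 + (-5 + 1*(-1))) + (440 - 507) = -9780*(9 + (-5 - 1)) - 67 = -9780*(9 - 6) - 67 = -9780*3 - 67 = -652*45 - 67 = -29340 - 67 = -29407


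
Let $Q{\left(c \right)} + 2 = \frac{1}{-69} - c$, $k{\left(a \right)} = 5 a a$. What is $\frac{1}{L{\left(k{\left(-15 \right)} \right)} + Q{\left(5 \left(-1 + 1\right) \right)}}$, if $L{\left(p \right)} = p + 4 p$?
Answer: $\frac{69}{387986} \approx 0.00017784$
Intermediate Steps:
$k{\left(a \right)} = 5 a^{2}$
$L{\left(p \right)} = 5 p$
$Q{\left(c \right)} = - \frac{139}{69} - c$ ($Q{\left(c \right)} = -2 - \left(\frac{1}{69} + c\right) = - \frac{139}{69} - c$)
$\frac{1}{L{\left(k{\left(-15 \right)} \right)} + Q{\left(5 \left(-1 + 1\right) \right)}} = \frac{1}{5 \cdot 5 \left(-15\right)^{2} - \left(\frac{139}{69} + 5 \left(-1 + 1\right)\right)} = \frac{1}{5 \cdot 5 \cdot 225 - \left(\frac{139}{69} + 5 \cdot 0\right)} = \frac{1}{5 \cdot 1125 - \frac{139}{69}} = \frac{1}{5625 + \left(- \frac{139}{69} + 0\right)} = \frac{1}{5625 - \frac{139}{69}} = \frac{1}{\frac{387986}{69}} = \frac{69}{387986}$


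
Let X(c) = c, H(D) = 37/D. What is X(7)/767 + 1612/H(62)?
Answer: 76657307/28379 ≈ 2701.2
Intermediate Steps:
X(7)/767 + 1612/H(62) = 7/767 + 1612/((37/62)) = 7*(1/767) + 1612/((37*(1/62))) = 7/767 + 1612/(37/62) = 7/767 + 1612*(62/37) = 7/767 + 99944/37 = 76657307/28379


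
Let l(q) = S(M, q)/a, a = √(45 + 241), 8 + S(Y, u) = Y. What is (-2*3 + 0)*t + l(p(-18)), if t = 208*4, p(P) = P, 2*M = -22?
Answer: -4992 - 19*√286/286 ≈ -4993.1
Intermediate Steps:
M = -11 (M = (½)*(-22) = -11)
S(Y, u) = -8 + Y
a = √286 ≈ 16.912
t = 832
l(q) = -19*√286/286 (l(q) = (-8 - 11)/(√286) = -19*√286/286)
(-2*3 + 0)*t + l(p(-18)) = (-2*3 + 0)*832 - 19*√286/286 = (-6 + 0)*832 - 19*√286/286 = -6*832 - 19*√286/286 = -4992 - 19*√286/286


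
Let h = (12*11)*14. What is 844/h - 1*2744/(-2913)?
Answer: 627457/448602 ≈ 1.3987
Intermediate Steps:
h = 1848 (h = 132*14 = 1848)
844/h - 1*2744/(-2913) = 844/1848 - 1*2744/(-2913) = 844*(1/1848) - 2744*(-1/2913) = 211/462 + 2744/2913 = 627457/448602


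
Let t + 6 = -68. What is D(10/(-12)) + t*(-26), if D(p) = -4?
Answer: 1920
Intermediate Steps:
t = -74 (t = -6 - 68 = -74)
D(10/(-12)) + t*(-26) = -4 - 74*(-26) = -4 + 1924 = 1920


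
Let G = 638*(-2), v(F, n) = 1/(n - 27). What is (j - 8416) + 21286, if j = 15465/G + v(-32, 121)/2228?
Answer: 859019642809/66808808 ≈ 12858.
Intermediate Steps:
v(F, n) = 1/(-27 + n)
G = -1276
j = -809716151/66808808 (j = 15465/(-1276) + 1/((-27 + 121)*2228) = 15465*(-1/1276) + (1/2228)/94 = -15465/1276 + (1/94)*(1/2228) = -15465/1276 + 1/209432 = -809716151/66808808 ≈ -12.120)
(j - 8416) + 21286 = (-809716151/66808808 - 8416) + 21286 = -563072644279/66808808 + 21286 = 859019642809/66808808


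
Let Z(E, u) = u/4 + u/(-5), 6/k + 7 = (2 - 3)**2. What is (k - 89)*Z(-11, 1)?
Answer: -9/2 ≈ -4.5000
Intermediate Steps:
k = -1 (k = 6/(-7 + (2 - 3)**2) = 6/(-7 + (-1)**2) = 6/(-7 + 1) = 6/(-6) = 6*(-1/6) = -1)
Z(E, u) = u/20 (Z(E, u) = u*(1/4) + u*(-1/5) = u/4 - u/5 = u/20)
(k - 89)*Z(-11, 1) = (-1 - 89)*((1/20)*1) = -90*1/20 = -9/2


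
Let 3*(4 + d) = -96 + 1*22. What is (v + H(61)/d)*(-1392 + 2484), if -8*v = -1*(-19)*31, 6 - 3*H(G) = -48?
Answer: -6973239/86 ≈ -81084.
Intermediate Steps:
H(G) = 18 (H(G) = 2 - ⅓*(-48) = 2 + 16 = 18)
v = -589/8 (v = -(-1*(-19))*31/8 = -19*31/8 = -⅛*589 = -589/8 ≈ -73.625)
d = -86/3 (d = -4 + (-96 + 1*22)/3 = -4 + (-96 + 22)/3 = -4 + (⅓)*(-74) = -4 - 74/3 = -86/3 ≈ -28.667)
(v + H(61)/d)*(-1392 + 2484) = (-589/8 + 18/(-86/3))*(-1392 + 2484) = (-589/8 + 18*(-3/86))*1092 = (-589/8 - 27/43)*1092 = -25543/344*1092 = -6973239/86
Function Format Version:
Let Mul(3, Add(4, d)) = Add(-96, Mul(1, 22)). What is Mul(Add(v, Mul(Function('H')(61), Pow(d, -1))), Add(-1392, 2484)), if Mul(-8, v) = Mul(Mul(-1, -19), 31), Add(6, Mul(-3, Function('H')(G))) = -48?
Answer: Rational(-6973239, 86) ≈ -81084.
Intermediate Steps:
Function('H')(G) = 18 (Function('H')(G) = Add(2, Mul(Rational(-1, 3), -48)) = Add(2, 16) = 18)
v = Rational(-589, 8) (v = Mul(Rational(-1, 8), Mul(Mul(-1, -19), 31)) = Mul(Rational(-1, 8), Mul(19, 31)) = Mul(Rational(-1, 8), 589) = Rational(-589, 8) ≈ -73.625)
d = Rational(-86, 3) (d = Add(-4, Mul(Rational(1, 3), Add(-96, Mul(1, 22)))) = Add(-4, Mul(Rational(1, 3), Add(-96, 22))) = Add(-4, Mul(Rational(1, 3), -74)) = Add(-4, Rational(-74, 3)) = Rational(-86, 3) ≈ -28.667)
Mul(Add(v, Mul(Function('H')(61), Pow(d, -1))), Add(-1392, 2484)) = Mul(Add(Rational(-589, 8), Mul(18, Pow(Rational(-86, 3), -1))), Add(-1392, 2484)) = Mul(Add(Rational(-589, 8), Mul(18, Rational(-3, 86))), 1092) = Mul(Add(Rational(-589, 8), Rational(-27, 43)), 1092) = Mul(Rational(-25543, 344), 1092) = Rational(-6973239, 86)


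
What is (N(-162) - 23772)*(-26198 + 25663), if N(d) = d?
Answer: 12804690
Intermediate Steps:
(N(-162) - 23772)*(-26198 + 25663) = (-162 - 23772)*(-26198 + 25663) = -23934*(-535) = 12804690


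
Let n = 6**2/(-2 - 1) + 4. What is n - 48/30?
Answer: -48/5 ≈ -9.6000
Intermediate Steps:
n = -8 (n = 36/(-3) + 4 = 36*(-1/3) + 4 = -12 + 4 = -8)
n - 48/30 = -8 - 48/30 = -8 - 48*1/30 = -8 - 8/5 = -48/5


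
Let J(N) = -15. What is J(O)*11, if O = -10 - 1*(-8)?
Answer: -165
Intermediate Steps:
O = -2 (O = -10 + 8 = -2)
J(O)*11 = -15*11 = -165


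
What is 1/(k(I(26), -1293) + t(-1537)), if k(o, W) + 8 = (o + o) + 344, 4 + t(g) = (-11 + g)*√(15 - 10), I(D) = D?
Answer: -8/246543 - 43*√5/328724 ≈ -0.00032495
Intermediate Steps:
t(g) = -4 + √5*(-11 + g) (t(g) = -4 + (-11 + g)*√(15 - 10) = -4 + (-11 + g)*√5 = -4 + √5*(-11 + g))
k(o, W) = 336 + 2*o (k(o, W) = -8 + ((o + o) + 344) = -8 + (2*o + 344) = -8 + (344 + 2*o) = 336 + 2*o)
1/(k(I(26), -1293) + t(-1537)) = 1/((336 + 2*26) + (-4 - 11*√5 - 1537*√5)) = 1/((336 + 52) + (-4 - 1548*√5)) = 1/(388 + (-4 - 1548*√5)) = 1/(384 - 1548*√5)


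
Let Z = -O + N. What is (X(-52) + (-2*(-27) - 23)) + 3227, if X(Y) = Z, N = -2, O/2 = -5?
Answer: 3266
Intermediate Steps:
O = -10 (O = 2*(-5) = -10)
Z = 8 (Z = -1*(-10) - 2 = 10 - 2 = 8)
X(Y) = 8
(X(-52) + (-2*(-27) - 23)) + 3227 = (8 + (-2*(-27) - 23)) + 3227 = (8 + (54 - 23)) + 3227 = (8 + 31) + 3227 = 39 + 3227 = 3266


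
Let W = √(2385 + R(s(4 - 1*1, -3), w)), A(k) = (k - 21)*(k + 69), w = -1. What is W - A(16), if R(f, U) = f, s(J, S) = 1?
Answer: 425 + √2386 ≈ 473.85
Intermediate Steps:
A(k) = (-21 + k)*(69 + k)
W = √2386 (W = √(2385 + 1) = √2386 ≈ 48.847)
W - A(16) = √2386 - (-1449 + 16² + 48*16) = √2386 - (-1449 + 256 + 768) = √2386 - 1*(-425) = √2386 + 425 = 425 + √2386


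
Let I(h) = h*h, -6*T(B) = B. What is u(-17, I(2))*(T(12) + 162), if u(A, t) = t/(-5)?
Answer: -128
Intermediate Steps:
T(B) = -B/6
I(h) = h²
u(A, t) = -t/5 (u(A, t) = t*(-⅕) = -t/5)
u(-17, I(2))*(T(12) + 162) = (-⅕*2²)*(-⅙*12 + 162) = (-⅕*4)*(-2 + 162) = -⅘*160 = -128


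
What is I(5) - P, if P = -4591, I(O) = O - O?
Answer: 4591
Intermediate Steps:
I(O) = 0
I(5) - P = 0 - 1*(-4591) = 0 + 4591 = 4591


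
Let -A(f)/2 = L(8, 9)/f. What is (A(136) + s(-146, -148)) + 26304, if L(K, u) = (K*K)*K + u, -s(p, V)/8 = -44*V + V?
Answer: -1673865/68 ≈ -24616.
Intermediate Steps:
s(p, V) = 344*V (s(p, V) = -8*(-44*V + V) = -(-344)*V = 344*V)
L(K, u) = u + K**3 (L(K, u) = K**2*K + u = K**3 + u = u + K**3)
A(f) = -1042/f (A(f) = -2*(9 + 8**3)/f = -2*(9 + 512)/f = -1042/f)
(A(136) + s(-146, -148)) + 26304 = (-1042/136 + 344*(-148)) + 26304 = (-1042*1/136 - 50912) + 26304 = (-521/68 - 50912) + 26304 = -3462537/68 + 26304 = -1673865/68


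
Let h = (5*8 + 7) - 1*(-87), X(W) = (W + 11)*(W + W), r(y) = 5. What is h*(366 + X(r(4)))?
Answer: 70484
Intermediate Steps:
X(W) = 2*W*(11 + W) (X(W) = (11 + W)*(2*W) = 2*W*(11 + W))
h = 134 (h = (40 + 7) + 87 = 47 + 87 = 134)
h*(366 + X(r(4))) = 134*(366 + 2*5*(11 + 5)) = 134*(366 + 2*5*16) = 134*(366 + 160) = 134*526 = 70484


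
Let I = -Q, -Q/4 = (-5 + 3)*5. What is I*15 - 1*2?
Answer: -602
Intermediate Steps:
Q = 40 (Q = -4*(-5 + 3)*5 = -(-8)*5 = -4*(-10) = 40)
I = -40 (I = -1*40 = -40)
I*15 - 1*2 = -40*15 - 1*2 = -600 - 2 = -602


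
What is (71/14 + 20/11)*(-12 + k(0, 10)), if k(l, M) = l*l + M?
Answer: -1061/77 ≈ -13.779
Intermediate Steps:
k(l, M) = M + l**2 (k(l, M) = l**2 + M = M + l**2)
(71/14 + 20/11)*(-12 + k(0, 10)) = (71/14 + 20/11)*(-12 + (10 + 0**2)) = (71*(1/14) + 20*(1/11))*(-12 + (10 + 0)) = (71/14 + 20/11)*(-12 + 10) = (1061/154)*(-2) = -1061/77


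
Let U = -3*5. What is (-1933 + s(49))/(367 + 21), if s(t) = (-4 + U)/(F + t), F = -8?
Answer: -19818/3977 ≈ -4.9832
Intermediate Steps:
U = -15
s(t) = -19/(-8 + t) (s(t) = (-4 - 15)/(-8 + t) = -19/(-8 + t))
(-1933 + s(49))/(367 + 21) = (-1933 - 19/(-8 + 49))/(367 + 21) = (-1933 - 19/41)/388 = (-1933 - 19*1/41)*(1/388) = (-1933 - 19/41)*(1/388) = -79272/41*1/388 = -19818/3977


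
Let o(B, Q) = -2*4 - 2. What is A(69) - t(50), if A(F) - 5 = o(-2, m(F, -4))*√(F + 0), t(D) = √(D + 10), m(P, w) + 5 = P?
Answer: 5 - 10*√69 - 2*√15 ≈ -85.812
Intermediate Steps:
m(P, w) = -5 + P
o(B, Q) = -10 (o(B, Q) = -8 - 2 = -10)
t(D) = √(10 + D)
A(F) = 5 - 10*√F (A(F) = 5 - 10*√(F + 0) = 5 - 10*√F)
A(69) - t(50) = (5 - 10*√69) - √(10 + 50) = (5 - 10*√69) - √60 = (5 - 10*√69) - 2*√15 = 5 - 10*√69 - 2*√15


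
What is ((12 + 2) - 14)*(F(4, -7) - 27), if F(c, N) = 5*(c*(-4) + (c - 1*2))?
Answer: 0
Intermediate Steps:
F(c, N) = -10 - 15*c (F(c, N) = 5*(-4*c + (c - 2)) = 5*(-4*c + (-2 + c)) = 5*(-2 - 3*c) = -10 - 15*c)
((12 + 2) - 14)*(F(4, -7) - 27) = ((12 + 2) - 14)*((-10 - 15*4) - 27) = (14 - 14)*((-10 - 60) - 27) = 0*(-70 - 27) = 0*(-97) = 0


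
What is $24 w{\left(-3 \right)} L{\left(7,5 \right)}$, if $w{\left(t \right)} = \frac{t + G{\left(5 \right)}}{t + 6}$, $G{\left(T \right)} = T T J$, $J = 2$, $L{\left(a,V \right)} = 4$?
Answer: $1504$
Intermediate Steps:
$G{\left(T \right)} = 2 T^{2}$ ($G{\left(T \right)} = T T 2 = T^{2} \cdot 2 = 2 T^{2}$)
$w{\left(t \right)} = \frac{50 + t}{6 + t}$ ($w{\left(t \right)} = \frac{t + 2 \cdot 5^{2}}{t + 6} = \frac{t + 2 \cdot 25}{6 + t} = \frac{t + 50}{6 + t} = \frac{50 + t}{6 + t}$)
$24 w{\left(-3 \right)} L{\left(7,5 \right)} = 24 \frac{50 - 3}{6 - 3} \cdot 4 = 24 \cdot \frac{1}{3} \cdot 47 \cdot 4 = 24 \cdot \frac{47}{3} \cdot 4 = 376 \cdot 4 = 1504$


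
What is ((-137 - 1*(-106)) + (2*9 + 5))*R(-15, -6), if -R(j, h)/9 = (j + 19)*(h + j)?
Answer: -6048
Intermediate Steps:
R(j, h) = -9*(19 + j)*(h + j) (R(j, h) = -9*(j + 19)*(h + j) = -9*(19 + j)*(h + j))
((-137 - 1*(-106)) + (2*9 + 5))*R(-15, -6) = ((-137 - 1*(-106)) + (2*9 + 5))*(-171*(-6) - 171*(-15) - 9*(-15)² - 9*(-6)*(-15)) = ((-137 + 106) + (18 + 5))*(1026 + 2565 - 9*225 - 810) = (-31 + 23)*(1026 + 2565 - 2025 - 810) = -8*756 = -6048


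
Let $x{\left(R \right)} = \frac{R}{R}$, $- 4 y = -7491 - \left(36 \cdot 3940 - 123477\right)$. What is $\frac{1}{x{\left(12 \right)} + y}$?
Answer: $\frac{2}{12929} \approx 0.00015469$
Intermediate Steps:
$y = \frac{12927}{2}$ ($y = - \frac{-7491 - \left(36 \cdot 3940 - 123477\right)}{4} = - \frac{-7491 - \left(141840 - 123477\right)}{4} = - \frac{-7491 - 18363}{4} = \left(- \frac{1}{4}\right) \left(-25854\right) = \frac{12927}{2} \approx 6463.5$)
$x{\left(R \right)} = 1$
$\frac{1}{x{\left(12 \right)} + y} = \frac{1}{1 + \frac{12927}{2}} = \frac{1}{\frac{12929}{2}} = \frac{2}{12929}$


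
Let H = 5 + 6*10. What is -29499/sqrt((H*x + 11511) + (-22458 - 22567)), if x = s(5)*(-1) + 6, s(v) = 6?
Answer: 29499*I*sqrt(33514)/33514 ≈ 161.14*I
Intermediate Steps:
x = 0 (x = 6*(-1) + 6 = -6 + 6 = 0)
H = 65 (H = 5 + 60 = 65)
-29499/sqrt((H*x + 11511) + (-22458 - 22567)) = -29499/sqrt((65*0 + 11511) + (-22458 - 22567)) = -29499/sqrt((0 + 11511) - 45025) = -29499/sqrt(11511 - 45025) = -29499*(-I*sqrt(33514)/33514) = -(-29499)*I*sqrt(33514)/33514 = 29499*I*sqrt(33514)/33514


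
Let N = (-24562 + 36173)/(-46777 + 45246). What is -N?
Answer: 11611/1531 ≈ 7.5839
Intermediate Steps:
N = -11611/1531 (N = 11611/(-1531) = 11611*(-1/1531) = -11611/1531 ≈ -7.5839)
-N = -1*(-11611/1531) = 11611/1531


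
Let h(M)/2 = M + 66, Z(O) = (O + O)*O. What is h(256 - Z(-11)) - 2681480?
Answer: -2681320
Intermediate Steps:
Z(O) = 2*O² (Z(O) = (2*O)*O = 2*O²)
h(M) = 132 + 2*M (h(M) = 2*(M + 66) = 2*(66 + M) = 132 + 2*M)
h(256 - Z(-11)) - 2681480 = (132 + 2*(256 - 2*(-11)²)) - 2681480 = (132 + 2*(256 - 2*121)) - 2681480 = (132 + 2*(256 - 1*242)) - 2681480 = (132 + 2*(256 - 242)) - 2681480 = (132 + 2*14) - 2681480 = (132 + 28) - 2681480 = 160 - 2681480 = -2681320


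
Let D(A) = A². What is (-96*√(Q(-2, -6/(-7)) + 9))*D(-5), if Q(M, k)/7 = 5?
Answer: -4800*√11 ≈ -15920.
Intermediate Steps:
Q(M, k) = 35 (Q(M, k) = 7*5 = 35)
(-96*√(Q(-2, -6/(-7)) + 9))*D(-5) = -96*√(35 + 9)*(-5)² = -192*√11*25 = -4800*√11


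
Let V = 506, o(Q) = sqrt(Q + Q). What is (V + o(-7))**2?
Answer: (506 + I*sqrt(14))**2 ≈ 2.5602e+5 + 3787.0*I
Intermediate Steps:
o(Q) = sqrt(2)*sqrt(Q) (o(Q) = sqrt(2*Q) = sqrt(2)*sqrt(Q))
(V + o(-7))**2 = (506 + sqrt(2)*sqrt(-7))**2 = (506 + sqrt(2)*(I*sqrt(7)))**2 = (506 + I*sqrt(14))**2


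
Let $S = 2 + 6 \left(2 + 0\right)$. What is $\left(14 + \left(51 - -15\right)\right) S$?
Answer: $1120$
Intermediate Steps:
$S = 14$ ($S = 2 + 6 \cdot 2 = 2 + 12 = 14$)
$\left(14 + \left(51 - -15\right)\right) S = \left(14 + \left(51 - -15\right)\right) 14 = \left(14 + \left(51 + 15\right)\right) 14 = \left(14 + 66\right) 14 = 80 \cdot 14 = 1120$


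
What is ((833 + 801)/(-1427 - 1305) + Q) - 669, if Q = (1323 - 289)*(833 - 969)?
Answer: -193007055/1366 ≈ -1.4129e+5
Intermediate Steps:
Q = -140624 (Q = 1034*(-136) = -140624)
((833 + 801)/(-1427 - 1305) + Q) - 669 = ((833 + 801)/(-1427 - 1305) - 140624) - 669 = (1634/(-2732) - 140624) - 669 = (1634*(-1/2732) - 140624) - 669 = (-817/1366 - 140624) - 669 = -192093201/1366 - 669 = -193007055/1366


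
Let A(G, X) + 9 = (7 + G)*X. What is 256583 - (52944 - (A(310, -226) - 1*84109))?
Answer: 47879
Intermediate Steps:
A(G, X) = -9 + X*(7 + G) (A(G, X) = -9 + (7 + G)*X = -9 + X*(7 + G))
256583 - (52944 - (A(310, -226) - 1*84109)) = 256583 - (52944 - ((-9 + 7*(-226) + 310*(-226)) - 1*84109)) = 256583 - (52944 - ((-9 - 1582 - 70060) - 84109)) = 256583 - (52944 - (-71651 - 84109)) = 256583 - (52944 - 1*(-155760)) = 256583 - (52944 + 155760) = 256583 - 1*208704 = 256583 - 208704 = 47879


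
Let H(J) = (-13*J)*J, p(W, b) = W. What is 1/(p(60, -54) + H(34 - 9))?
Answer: -1/8065 ≈ -0.00012399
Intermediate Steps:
H(J) = -13*J²
1/(p(60, -54) + H(34 - 9)) = 1/(60 - 13*(34 - 9)²) = 1/(60 - 13*25²) = 1/(60 - 13*625) = 1/(60 - 8125) = 1/(-8065) = -1/8065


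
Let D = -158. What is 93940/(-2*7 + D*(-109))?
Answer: 23485/4302 ≈ 5.4591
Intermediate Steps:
93940/(-2*7 + D*(-109)) = 93940/(-2*7 - 158*(-109)) = 93940/(-14 + 17222) = 93940/17208 = 93940*(1/17208) = 23485/4302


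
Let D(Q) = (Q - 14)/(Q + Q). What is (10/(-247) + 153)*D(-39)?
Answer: 2002393/19266 ≈ 103.93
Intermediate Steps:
D(Q) = (-14 + Q)/(2*Q) (D(Q) = (-14 + Q)/((2*Q)) = (-14 + Q)*(1/(2*Q)) = (-14 + Q)/(2*Q))
(10/(-247) + 153)*D(-39) = (10/(-247) + 153)*((1/2)*(-14 - 39)/(-39)) = (10*(-1/247) + 153)*((1/2)*(-1/39)*(-53)) = (-10/247 + 153)*(53/78) = (37781/247)*(53/78) = 2002393/19266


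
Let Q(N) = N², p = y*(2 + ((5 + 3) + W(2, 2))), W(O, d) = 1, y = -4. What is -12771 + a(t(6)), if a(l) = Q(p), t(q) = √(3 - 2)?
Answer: -10835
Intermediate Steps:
p = -44 (p = -4*(2 + ((5 + 3) + 1)) = -4*(2 + (8 + 1)) = -4*(2 + 9) = -4*11 = -44)
t(q) = 1 (t(q) = √1 = 1)
a(l) = 1936 (a(l) = (-44)² = 1936)
-12771 + a(t(6)) = -12771 + 1936 = -10835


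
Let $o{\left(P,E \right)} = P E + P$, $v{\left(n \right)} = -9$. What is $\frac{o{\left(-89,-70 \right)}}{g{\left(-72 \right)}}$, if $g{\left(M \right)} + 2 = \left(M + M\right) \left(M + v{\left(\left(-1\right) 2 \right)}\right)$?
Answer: $\frac{6141}{11662} \approx 0.52658$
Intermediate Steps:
$o{\left(P,E \right)} = P + E P$ ($o{\left(P,E \right)} = E P + P = P + E P$)
$g{\left(M \right)} = -2 + 2 M \left(-9 + M\right)$ ($g{\left(M \right)} = -2 + \left(M + M\right) \left(M - 9\right) = -2 + 2 M \left(-9 + M\right)$)
$\frac{o{\left(-89,-70 \right)}}{g{\left(-72 \right)}} = \frac{\left(-89\right) \left(1 - 70\right)}{-2 - -1296 + 2 \left(-72\right)^{2}} = \frac{\left(-89\right) \left(-69\right)}{-2 + 1296 + 2 \cdot 5184} = \frac{6141}{-2 + 1296 + 10368} = \frac{6141}{11662}$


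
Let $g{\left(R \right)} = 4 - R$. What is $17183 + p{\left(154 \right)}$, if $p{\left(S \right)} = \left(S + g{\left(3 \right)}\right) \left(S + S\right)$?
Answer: $64923$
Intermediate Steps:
$p{\left(S \right)} = 2 S \left(1 + S\right)$ ($p{\left(S \right)} = \left(S + \left(4 - 3\right)\right) \left(S + S\right) = \left(S + \left(4 - 3\right)\right) 2 S = \left(S + 1\right) 2 S = \left(1 + S\right) 2 S = 2 S \left(1 + S\right)$)
$17183 + p{\left(154 \right)} = 17183 + 2 \cdot 154 \left(1 + 154\right) = 17183 + 2 \cdot 154 \cdot 155 = 17183 + 47740 = 64923$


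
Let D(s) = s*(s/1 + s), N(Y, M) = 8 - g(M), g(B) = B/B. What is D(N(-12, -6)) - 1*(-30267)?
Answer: 30365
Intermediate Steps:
g(B) = 1
N(Y, M) = 7 (N(Y, M) = 8 - 1*1 = 8 - 1 = 7)
D(s) = 2*s² (D(s) = s*(s*1 + s) = s*(s + s) = s*(2*s) = 2*s²)
D(N(-12, -6)) - 1*(-30267) = 2*7² - 1*(-30267) = 2*49 + 30267 = 98 + 30267 = 30365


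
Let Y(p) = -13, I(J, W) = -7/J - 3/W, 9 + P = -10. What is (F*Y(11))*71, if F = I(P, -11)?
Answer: -123682/209 ≈ -591.78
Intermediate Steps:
P = -19 (P = -9 - 10 = -19)
F = 134/209 (F = -7/(-19) - 3/(-11) = -7*(-1/19) - 3*(-1/11) = 7/19 + 3/11 = 134/209 ≈ 0.64115)
(F*Y(11))*71 = ((134/209)*(-13))*71 = -1742/209*71 = -123682/209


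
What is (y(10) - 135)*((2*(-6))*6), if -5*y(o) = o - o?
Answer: 9720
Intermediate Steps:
y(o) = 0 (y(o) = -(o - o)/5 = -1/5*0 = 0)
(y(10) - 135)*((2*(-6))*6) = (0 - 135)*((2*(-6))*6) = -(-1620)*6 = -135*(-72) = 9720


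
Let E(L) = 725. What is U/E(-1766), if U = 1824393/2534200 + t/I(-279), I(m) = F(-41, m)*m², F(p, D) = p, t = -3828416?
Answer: 378646034713/143016880095000 ≈ 0.0026476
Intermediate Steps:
I(m) = -41*m²
U = 378646034713/197264662200 (U = 1824393/2534200 - 3828416/((-41*(-279)²)) = 1824393*(1/2534200) - 3828416/((-41*77841)) = 1824393/2534200 - 3828416/(-3191481) = 1824393/2534200 - 3828416*(-1/3191481) = 1824393/2534200 + 93376/77841 = 378646034713/197264662200 ≈ 1.9195)
U/E(-1766) = (378646034713/197264662200)/725 = (378646034713/197264662200)*(1/725) = 378646034713/143016880095000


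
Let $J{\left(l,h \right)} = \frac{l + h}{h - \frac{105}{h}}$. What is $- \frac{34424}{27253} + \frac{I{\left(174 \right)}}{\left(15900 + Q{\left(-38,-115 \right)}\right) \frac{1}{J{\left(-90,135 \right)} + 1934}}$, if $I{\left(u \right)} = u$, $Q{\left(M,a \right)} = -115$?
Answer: $\frac{744583376441}{37119131060} \approx 20.059$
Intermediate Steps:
$J{\left(l,h \right)} = \frac{h + l}{h - \frac{105}{h}}$
$- \frac{34424}{27253} + \frac{I{\left(174 \right)}}{\left(15900 + Q{\left(-38,-115 \right)}\right) \frac{1}{J{\left(-90,135 \right)} + 1934}} = - \frac{34424}{27253} + \frac{174}{\left(15900 - 115\right) \frac{1}{\frac{135 \left(135 - 90\right)}{-105 + 135^{2}} + 1934}} = \left(-34424\right) \frac{1}{27253} + \frac{174}{15785 \frac{1}{135 \frac{1}{-105 + 18225} \cdot 45 + 1934}} = - \frac{34424}{27253} + \frac{174}{15785 \frac{1}{135 \cdot \frac{1}{18120} \cdot 45 + 1934}} = - \frac{34424}{27253} + \frac{174}{15785 \frac{1}{\frac{405}{1208} + 1934}} = - \frac{34424}{27253} + \frac{174}{15785 \frac{1}{\frac{2336677}{1208}}} = - \frac{34424}{27253} + \frac{174}{15785 \cdot \frac{1208}{2336677}} = - \frac{34424}{27253} + \frac{174}{\frac{2724040}{333811}} = - \frac{34424}{27253} + 174 \cdot \frac{333811}{2724040} = - \frac{34424}{27253} + \frac{29041557}{1362020} = \frac{744583376441}{37119131060}$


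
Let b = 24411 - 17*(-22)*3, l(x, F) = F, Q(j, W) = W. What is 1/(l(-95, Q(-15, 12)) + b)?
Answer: 1/25545 ≈ 3.9147e-5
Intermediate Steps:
b = 25533 (b = 24411 - (-374)*3 = 24411 - 1*(-1122) = 24411 + 1122 = 25533)
1/(l(-95, Q(-15, 12)) + b) = 1/(12 + 25533) = 1/25545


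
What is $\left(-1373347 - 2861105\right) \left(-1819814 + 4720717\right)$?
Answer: $-12283734510156$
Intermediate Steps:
$\left(-1373347 - 2861105\right) \left(-1819814 + 4720717\right) = \left(-4234452\right) 2900903 = -12283734510156$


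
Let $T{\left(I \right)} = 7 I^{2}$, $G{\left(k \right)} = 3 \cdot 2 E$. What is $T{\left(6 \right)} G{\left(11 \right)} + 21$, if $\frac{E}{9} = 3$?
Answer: $40845$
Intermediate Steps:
$E = 27$ ($E = 9 \cdot 3 = 27$)
$G{\left(k \right)} = 162$ ($G{\left(k \right)} = 3 \cdot 2 \cdot 27 = 6 \cdot 27 = 162$)
$T{\left(6 \right)} G{\left(11 \right)} + 21 = 7 \cdot 6^{2} \cdot 162 + 21 = 7 \cdot 36 \cdot 162 + 21 = 252 \cdot 162 + 21 = 40824 + 21 = 40845$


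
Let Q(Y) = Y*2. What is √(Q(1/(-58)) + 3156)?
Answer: √2654167/29 ≈ 56.178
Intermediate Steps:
Q(Y) = 2*Y
√(Q(1/(-58)) + 3156) = √(2/(-58) + 3156) = √(2*(-1/58) + 3156) = √(-1/29 + 3156) = √(91523/29) = √2654167/29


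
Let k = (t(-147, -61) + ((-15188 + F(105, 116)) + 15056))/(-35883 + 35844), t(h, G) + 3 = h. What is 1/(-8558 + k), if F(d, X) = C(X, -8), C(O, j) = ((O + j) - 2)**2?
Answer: -39/344716 ≈ -0.00011314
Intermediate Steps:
t(h, G) = -3 + h
C(O, j) = (-2 + O + j)**2
F(d, X) = (-10 + X)**2 (F(d, X) = (-2 + X - 8)**2 = (-10 + X)**2)
k = -10954/39 (k = ((-3 - 147) + ((-15188 + (-10 + 116)**2) + 15056))/(-35883 + 35844) = (-150 + ((-15188 + 106**2) + 15056))/(-39) = (-150 + ((-15188 + 11236) + 15056))*(-1/39) = (-150 + (-3952 + 15056))*(-1/39) = (-150 + 11104)*(-1/39) = 10954*(-1/39) = -10954/39 ≈ -280.87)
1/(-8558 + k) = 1/(-8558 - 10954/39) = 1/(-344716/39) = -39/344716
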